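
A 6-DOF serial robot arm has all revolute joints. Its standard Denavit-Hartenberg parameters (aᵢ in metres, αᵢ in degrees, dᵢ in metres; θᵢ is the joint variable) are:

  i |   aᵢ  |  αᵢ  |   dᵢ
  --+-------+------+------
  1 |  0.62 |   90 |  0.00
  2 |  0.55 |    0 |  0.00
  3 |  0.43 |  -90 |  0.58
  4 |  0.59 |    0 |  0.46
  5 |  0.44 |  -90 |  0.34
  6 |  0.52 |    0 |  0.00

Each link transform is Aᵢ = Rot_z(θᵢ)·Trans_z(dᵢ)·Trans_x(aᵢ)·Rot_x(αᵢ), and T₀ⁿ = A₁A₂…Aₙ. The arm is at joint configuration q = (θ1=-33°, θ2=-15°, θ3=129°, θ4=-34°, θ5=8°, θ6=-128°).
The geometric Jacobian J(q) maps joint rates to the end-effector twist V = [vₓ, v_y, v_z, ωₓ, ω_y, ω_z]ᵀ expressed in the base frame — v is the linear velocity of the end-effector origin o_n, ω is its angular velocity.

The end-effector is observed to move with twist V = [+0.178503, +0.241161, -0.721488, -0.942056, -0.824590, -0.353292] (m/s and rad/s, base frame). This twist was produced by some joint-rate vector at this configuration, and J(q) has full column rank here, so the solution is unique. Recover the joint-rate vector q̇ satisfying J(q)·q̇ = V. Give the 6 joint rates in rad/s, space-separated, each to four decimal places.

o_n = [-0.8358, -0.6048, 0.3037]
J₁: ẑ×o_n = [0.6048, -0.8358, 0.0000], ω = ẑ
J2: z=[-0.5446, -0.8387, 0.0000] o=[0.5200, -0.3377, 0.0000] → [-0.2547, 0.1654, -0.9916, -0.5446, -0.8387, 0.0000]
J3: z=[-0.5446, -0.8387, 0.0000] o=[0.9655, -0.6270, -0.1424] → [-0.3741, 0.2429, -1.5228, -0.5446, -0.8387, 0.0000]
J4: z=[-0.7662, 0.4976, -0.4067] o=[0.5030, -1.0182, 0.2505] → [0.1946, 0.5853, 0.3494, -0.7662, 0.4976, -0.4067]
J5: z=[-0.7662, 0.4976, -0.4067] o=[-0.1960, -0.9577, 0.5102] → [0.0407, 0.1020, 0.0480, -0.7662, 0.4976, -0.4067]
J6: z=[0.3400, 0.8509, 0.4005] o=[-0.6965, -0.8627, 0.7332] → [-0.4687, 0.0902, 0.2062, 0.3400, 0.8509, 0.4005]
q̇ = J⁺·V = [0.0610, 0.6550, 0.0580, 0.3520, 0.1280, -0.5470]

0.0610 0.6550 0.0580 0.3520 0.1280 -0.5470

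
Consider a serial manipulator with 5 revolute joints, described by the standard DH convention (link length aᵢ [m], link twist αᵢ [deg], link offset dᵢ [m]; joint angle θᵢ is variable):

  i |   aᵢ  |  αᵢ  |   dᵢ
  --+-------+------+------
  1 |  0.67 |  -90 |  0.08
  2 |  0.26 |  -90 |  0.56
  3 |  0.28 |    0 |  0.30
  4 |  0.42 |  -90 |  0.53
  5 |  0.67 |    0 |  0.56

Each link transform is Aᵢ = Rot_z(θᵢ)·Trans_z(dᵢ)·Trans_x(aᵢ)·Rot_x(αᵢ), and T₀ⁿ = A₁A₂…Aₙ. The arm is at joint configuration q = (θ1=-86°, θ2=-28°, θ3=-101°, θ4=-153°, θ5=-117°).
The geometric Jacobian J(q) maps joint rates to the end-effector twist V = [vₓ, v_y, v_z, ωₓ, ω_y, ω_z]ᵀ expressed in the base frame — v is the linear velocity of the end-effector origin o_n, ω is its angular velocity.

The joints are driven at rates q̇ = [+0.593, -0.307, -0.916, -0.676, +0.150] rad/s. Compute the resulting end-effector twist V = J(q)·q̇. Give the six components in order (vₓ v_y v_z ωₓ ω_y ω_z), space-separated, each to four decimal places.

-0.4630 0.3330 -0.0951 -0.3260 0.8540 1.9310

o_n = [0.9468, -0.9551, -1.3507]
J₁: ẑ×o_n = [0.9551, 0.9468, -0.0000], ω = ẑ
J2: z=[0.9976, 0.0698, 0.0000] o=[0.0467, -0.6684, 0.0800] → [-0.0998, 1.4272, -0.3488, 0.9976, 0.0698, 0.0000]
J3: z=[0.0327, -0.4683, -0.8829] o=[0.6214, -0.8583, 0.2021] → [0.6417, -0.2365, 0.1492, 0.0327, -0.4683, -0.8829]
J4: z=[0.0327, -0.4683, -0.8829] o=[0.9021, -0.9326, -0.0879] → [0.5715, 0.0019, 0.0202, 0.0327, -0.4683, -0.8829]
J5: z=[0.2158, 0.8659, -0.4513] o=[0.5096, -1.1070, -0.6102] → [-0.5726, -0.0375, -0.3458, 0.2158, 0.8659, -0.4513]
V = J·q̇ = [-0.4630, 0.3330, -0.0951, -0.3260, 0.8540, 1.9310]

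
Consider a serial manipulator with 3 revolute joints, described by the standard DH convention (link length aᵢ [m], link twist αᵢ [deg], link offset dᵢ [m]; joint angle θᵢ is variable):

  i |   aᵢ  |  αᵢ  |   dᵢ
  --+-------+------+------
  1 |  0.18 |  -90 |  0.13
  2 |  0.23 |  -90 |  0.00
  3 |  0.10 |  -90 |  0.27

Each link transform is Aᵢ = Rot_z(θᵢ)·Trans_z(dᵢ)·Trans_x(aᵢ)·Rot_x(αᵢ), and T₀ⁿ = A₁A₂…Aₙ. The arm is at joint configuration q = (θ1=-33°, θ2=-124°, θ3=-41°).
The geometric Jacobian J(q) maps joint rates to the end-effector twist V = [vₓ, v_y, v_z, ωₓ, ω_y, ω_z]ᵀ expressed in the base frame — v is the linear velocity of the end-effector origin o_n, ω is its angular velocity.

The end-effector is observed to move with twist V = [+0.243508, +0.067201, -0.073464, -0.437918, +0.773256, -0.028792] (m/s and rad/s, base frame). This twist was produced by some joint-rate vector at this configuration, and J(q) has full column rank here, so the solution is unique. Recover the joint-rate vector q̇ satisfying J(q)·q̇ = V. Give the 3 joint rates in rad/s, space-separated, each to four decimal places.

o_n = [0.2312, -0.0719, 0.5342]
J₁: ẑ×o_n = [0.0719, 0.2312, -0.0000], ω = ẑ
J2: z=[0.5446, 0.8387, 0.0000] o=[0.1510, -0.0980, 0.1300] → [0.3390, -0.2202, -0.0530, 0.5446, 0.8387, 0.0000]
J3: z=[0.6953, -0.4515, 0.5592] o=[0.0431, -0.0280, 0.3207] → [-0.0719, -0.0433, 0.0544, 0.6953, -0.4515, 0.5592]
q̇ = J⁺·V = [0.5030, 0.4100, -0.9510]

0.5030 0.4100 -0.9510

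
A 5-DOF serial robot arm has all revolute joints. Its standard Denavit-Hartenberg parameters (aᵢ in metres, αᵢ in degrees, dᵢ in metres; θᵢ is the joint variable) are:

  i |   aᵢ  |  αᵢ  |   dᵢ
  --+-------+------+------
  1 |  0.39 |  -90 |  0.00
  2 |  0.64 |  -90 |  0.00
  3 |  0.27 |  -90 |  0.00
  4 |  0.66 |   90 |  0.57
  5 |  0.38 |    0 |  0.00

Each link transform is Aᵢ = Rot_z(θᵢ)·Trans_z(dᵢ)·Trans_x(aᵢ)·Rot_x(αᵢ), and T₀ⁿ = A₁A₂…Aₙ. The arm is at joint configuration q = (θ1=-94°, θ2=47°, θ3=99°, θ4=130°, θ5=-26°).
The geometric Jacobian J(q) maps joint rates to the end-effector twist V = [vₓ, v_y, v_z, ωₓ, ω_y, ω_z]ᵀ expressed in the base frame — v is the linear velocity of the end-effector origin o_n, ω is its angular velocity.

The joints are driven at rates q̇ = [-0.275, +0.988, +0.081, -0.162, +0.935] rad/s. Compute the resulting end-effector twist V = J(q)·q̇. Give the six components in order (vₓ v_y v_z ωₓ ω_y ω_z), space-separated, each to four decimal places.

-0.2907 -0.3694 -0.3962 0.2258 -0.4298 0.0446

o_n = [0.3506, -1.1831, 0.3038]
J₁: ẑ×o_n = [1.1831, 0.3506, -0.0000], ω = ẑ
J2: z=[0.9976, -0.0698, 0.0000] o=[-0.0272, -0.3890, 0.0000] → [-0.0212, -0.3031, -0.7657, 0.9976, -0.0698, 0.0000]
J3: z=[0.0510, 0.7296, -0.6820] o=[-0.0577, -0.8245, -0.4681] → [0.3186, -0.3178, -0.3162, 0.0510, 0.7296, -0.6820]
J4: z=[0.2030, 0.6610, 0.7223] o=[-0.3217, -0.7771, -0.4372] → [0.7831, 0.3352, -0.5268, 0.2030, 0.6610, 0.7223]
J5: z=[-0.7819, -0.3347, 0.5260] o=[0.1831, -0.8436, 0.2708] → [0.1675, 0.1139, 0.3215, -0.7819, -0.3347, 0.5260]
V = J·q̇ = [-0.2907, -0.3694, -0.3962, 0.2258, -0.4298, 0.0446]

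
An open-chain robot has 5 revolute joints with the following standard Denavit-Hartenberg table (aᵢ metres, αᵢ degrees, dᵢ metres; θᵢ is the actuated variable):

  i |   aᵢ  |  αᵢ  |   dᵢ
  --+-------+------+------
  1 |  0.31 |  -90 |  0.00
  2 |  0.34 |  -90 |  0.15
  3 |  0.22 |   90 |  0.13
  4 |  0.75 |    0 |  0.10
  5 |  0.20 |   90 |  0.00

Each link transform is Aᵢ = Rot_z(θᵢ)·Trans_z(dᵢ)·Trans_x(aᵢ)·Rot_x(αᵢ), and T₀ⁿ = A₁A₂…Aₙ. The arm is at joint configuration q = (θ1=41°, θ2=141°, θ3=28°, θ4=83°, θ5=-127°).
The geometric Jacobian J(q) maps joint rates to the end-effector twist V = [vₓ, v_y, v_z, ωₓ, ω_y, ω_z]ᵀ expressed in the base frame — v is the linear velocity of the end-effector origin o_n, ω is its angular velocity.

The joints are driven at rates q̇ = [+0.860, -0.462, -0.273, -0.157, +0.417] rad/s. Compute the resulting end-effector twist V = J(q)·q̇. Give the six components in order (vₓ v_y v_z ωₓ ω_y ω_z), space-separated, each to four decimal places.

0.2465 -0.5913 -0.5857 0.2106 -0.1249 0.5710

o_n = [-0.5942, -0.4840, 0.0751]
J₁: ẑ×o_n = [0.4840, -0.5942, 0.0000], ω = ẑ
J2: z=[-0.6561, 0.7547, 0.0000] o=[0.2340, 0.2034, 0.0000] → [0.0567, 0.0493, 1.0760, -0.6561, 0.7547, 0.0000]
J3: z=[-0.4750, -0.4129, 0.7771] o=[-0.0639, 0.1432, -0.2140] → [0.3681, -0.2749, 0.0789, -0.4750, -0.4129, 0.7771]
J4: z=[-0.8546, 0.4270, -0.2954] o=[-0.1718, -0.0874, -0.2352] → [0.0153, 0.3900, 0.5193, -0.8546, 0.4270, -0.2954]
J5: z=[-0.8546, 0.4270, -0.2954] o=[-0.6300, -0.4256, 0.2630] → [-0.0975, -0.1712, 0.0346, -0.8546, 0.4270, -0.2954]
V = J·q̇ = [0.2465, -0.5913, -0.5857, 0.2106, -0.1249, 0.5710]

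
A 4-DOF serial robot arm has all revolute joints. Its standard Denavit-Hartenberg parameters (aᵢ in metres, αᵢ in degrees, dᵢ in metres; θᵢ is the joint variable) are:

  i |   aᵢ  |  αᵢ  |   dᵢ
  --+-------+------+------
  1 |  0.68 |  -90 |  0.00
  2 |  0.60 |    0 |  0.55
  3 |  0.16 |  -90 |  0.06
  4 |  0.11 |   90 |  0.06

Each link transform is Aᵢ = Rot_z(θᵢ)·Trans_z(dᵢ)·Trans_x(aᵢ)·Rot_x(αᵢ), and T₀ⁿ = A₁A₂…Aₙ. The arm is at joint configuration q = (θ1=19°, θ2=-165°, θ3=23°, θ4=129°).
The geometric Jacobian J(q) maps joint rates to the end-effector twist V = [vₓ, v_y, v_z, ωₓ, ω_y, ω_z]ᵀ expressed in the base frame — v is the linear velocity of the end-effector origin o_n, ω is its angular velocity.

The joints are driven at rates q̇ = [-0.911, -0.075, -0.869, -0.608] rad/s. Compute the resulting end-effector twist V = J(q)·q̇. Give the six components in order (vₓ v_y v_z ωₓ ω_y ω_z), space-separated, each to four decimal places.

o_n = [-0.1085, 0.5174, 0.2585]
J₁: ẑ×o_n = [-0.5174, -0.1085, 0.0000], ω = ẑ
J2: z=[-0.3256, 0.9455, 0.0000] o=[0.6430, 0.2214, 0.0000] → [0.2444, 0.0841, 0.6141, -0.3256, 0.9455, 0.0000]
J3: z=[-0.3256, 0.9455, 0.0000] o=[-0.0841, 0.5527, 0.1553] → [0.0975, 0.0336, 0.0346, -0.3256, 0.9455, 0.0000]
J4: z=[0.5821, 0.2004, 0.7880] o=[-0.2228, 0.5684, 0.2538] → [0.0412, 0.0874, -0.0526, 0.5821, 0.2004, 0.7880]
V = J·q̇ = [0.3432, 0.0102, -0.0441, -0.0466, -1.0144, -1.3901]

0.3432 0.0102 -0.0441 -0.0466 -1.0144 -1.3901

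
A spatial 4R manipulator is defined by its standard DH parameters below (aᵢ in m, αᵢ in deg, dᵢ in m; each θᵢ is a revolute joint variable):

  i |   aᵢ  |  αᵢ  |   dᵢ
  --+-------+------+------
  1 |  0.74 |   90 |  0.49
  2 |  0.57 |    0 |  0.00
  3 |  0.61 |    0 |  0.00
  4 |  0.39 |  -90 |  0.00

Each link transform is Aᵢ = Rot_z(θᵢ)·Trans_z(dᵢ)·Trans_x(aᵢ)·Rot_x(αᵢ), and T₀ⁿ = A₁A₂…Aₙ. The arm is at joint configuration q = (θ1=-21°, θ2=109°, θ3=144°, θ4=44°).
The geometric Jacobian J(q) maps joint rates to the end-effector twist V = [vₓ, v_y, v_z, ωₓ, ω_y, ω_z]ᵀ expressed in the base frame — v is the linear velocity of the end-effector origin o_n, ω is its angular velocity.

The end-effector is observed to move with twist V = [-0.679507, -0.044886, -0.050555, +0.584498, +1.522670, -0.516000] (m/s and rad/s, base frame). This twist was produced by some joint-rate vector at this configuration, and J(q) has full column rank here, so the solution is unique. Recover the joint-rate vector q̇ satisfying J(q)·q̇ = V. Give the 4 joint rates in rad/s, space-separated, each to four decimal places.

-0.5160 -0.6350 -0.0400 -0.9560

o_n = [0.5164, -0.1982, 0.0981]
J₁: ẑ×o_n = [0.1982, 0.5164, -0.0000], ω = ẑ
J2: z=[-0.3584, -0.9336, 0.0000] o=[0.6908, -0.2652, 0.4900] → [0.3659, -0.1404, -0.1869, -0.3584, -0.9336, 0.0000]
J3: z=[-0.3584, -0.9336, 0.0000] o=[0.5176, -0.1987, 1.0289] → [0.8690, -0.3336, -0.0013, -0.3584, -0.9336, 0.0000]
J4: z=[-0.3584, -0.9336, 0.0000] o=[0.3511, -0.1348, 0.4456] → [0.3244, -0.1245, 0.1771, -0.3584, -0.9336, 0.0000]
q̇ = J⁺·V = [-0.5160, -0.6350, -0.0400, -0.9560]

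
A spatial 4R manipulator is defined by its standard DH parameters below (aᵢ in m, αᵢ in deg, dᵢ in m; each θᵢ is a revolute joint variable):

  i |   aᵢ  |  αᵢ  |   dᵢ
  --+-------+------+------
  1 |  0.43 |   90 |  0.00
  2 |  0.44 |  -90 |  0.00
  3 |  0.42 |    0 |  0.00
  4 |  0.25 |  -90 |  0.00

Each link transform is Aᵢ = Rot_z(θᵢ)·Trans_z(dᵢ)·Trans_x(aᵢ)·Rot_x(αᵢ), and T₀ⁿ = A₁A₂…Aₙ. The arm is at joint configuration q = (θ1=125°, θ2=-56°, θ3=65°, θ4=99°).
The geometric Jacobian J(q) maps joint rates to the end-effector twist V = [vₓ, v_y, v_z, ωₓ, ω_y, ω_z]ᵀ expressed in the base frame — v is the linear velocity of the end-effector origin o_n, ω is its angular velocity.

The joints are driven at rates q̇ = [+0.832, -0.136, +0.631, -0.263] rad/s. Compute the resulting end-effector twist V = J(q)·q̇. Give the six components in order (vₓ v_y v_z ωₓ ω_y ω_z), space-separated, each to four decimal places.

-0.1320 -0.7822 0.1915 -0.2864 0.1719 1.0378

o_n = [-0.7359, 0.2672, -0.3127]
J₁: ẑ×o_n = [-0.2672, -0.7359, 0.0000], ω = ẑ
J2: z=[0.8192, 0.5736, 0.0000] o=[-0.2466, 0.3522, 0.0000] → [-0.1794, 0.2561, 0.2109, 0.8192, 0.5736, 0.0000]
J3: z=[-0.4755, 0.6791, 0.5592] o=[-0.3878, 0.5538, -0.3648] → [0.1956, -0.1699, 0.3727, -0.4755, 0.6791, 0.5592]
J4: z=[-0.4755, 0.6791, 0.5592] o=[-0.7565, 0.4168, -0.5119] → [0.2190, 0.1063, 0.0571, -0.4755, 0.6791, 0.5592]
V = J·q̇ = [-0.1320, -0.7822, 0.1915, -0.2864, 0.1719, 1.0378]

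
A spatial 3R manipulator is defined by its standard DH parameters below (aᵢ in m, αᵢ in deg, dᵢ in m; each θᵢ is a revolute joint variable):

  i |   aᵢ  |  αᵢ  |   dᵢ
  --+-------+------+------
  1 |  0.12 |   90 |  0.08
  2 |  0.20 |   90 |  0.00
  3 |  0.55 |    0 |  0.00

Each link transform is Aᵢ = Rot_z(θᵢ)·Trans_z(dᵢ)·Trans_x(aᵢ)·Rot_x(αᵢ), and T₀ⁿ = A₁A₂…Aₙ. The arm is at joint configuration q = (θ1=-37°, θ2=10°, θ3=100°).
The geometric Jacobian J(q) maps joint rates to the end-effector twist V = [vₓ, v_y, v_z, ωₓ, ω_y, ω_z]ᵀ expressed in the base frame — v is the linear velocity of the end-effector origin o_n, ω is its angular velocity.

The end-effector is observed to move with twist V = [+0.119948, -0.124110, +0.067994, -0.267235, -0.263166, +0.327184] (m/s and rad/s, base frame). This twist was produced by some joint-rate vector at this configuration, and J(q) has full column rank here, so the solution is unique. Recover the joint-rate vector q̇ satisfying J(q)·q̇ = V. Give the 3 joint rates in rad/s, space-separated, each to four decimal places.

0.0150 0.3710 -0.3170

o_n = [-0.1479, -0.5667, 0.0981]
J₁: ẑ×o_n = [0.5667, -0.1479, 0.0000], ω = ẑ
J2: z=[-0.6018, -0.7986, 0.0000] o=[0.0958, -0.0722, 0.0800] → [-0.0145, 0.0109, 0.1029, -0.6018, -0.7986, 0.0000]
J3: z=[0.1387, -0.1045, -0.9848] o=[0.2531, -0.1908, 0.1147] → [-0.3685, 0.3973, -0.0941, 0.1387, -0.1045, -0.9848]
q̇ = J⁺·V = [0.0150, 0.3710, -0.3170]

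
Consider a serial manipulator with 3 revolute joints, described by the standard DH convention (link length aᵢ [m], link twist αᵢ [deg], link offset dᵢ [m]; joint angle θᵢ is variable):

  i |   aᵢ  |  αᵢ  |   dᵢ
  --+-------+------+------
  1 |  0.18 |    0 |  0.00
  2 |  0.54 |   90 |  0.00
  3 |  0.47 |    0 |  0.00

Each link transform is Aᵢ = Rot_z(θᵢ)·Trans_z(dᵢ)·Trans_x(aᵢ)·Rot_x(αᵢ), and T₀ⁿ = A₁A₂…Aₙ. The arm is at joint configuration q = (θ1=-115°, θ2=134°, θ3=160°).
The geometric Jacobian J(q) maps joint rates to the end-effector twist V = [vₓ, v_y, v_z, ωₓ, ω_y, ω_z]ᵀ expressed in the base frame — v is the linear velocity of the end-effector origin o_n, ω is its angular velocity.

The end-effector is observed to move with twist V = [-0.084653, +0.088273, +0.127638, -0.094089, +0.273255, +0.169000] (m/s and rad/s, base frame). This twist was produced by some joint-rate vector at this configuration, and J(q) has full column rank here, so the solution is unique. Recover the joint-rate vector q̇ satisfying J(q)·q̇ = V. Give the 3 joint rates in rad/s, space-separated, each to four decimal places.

-0.7550 0.9240 -0.2890

o_n = [0.0169, -0.1311, 0.1607]
J₁: ẑ×o_n = [0.1311, 0.0169, -0.0000], ω = ẑ
J2: z=[0.0000, 0.0000, 1.0000] o=[-0.0761, -0.1631, 0.0000] → [-0.0320, 0.0930, 0.0000, 0.0000, 0.0000, 1.0000]
J3: z=[0.3256, -0.9455, 0.0000] o=[0.4345, 0.0127, 0.0000] → [-0.1520, -0.0523, -0.4417, 0.3256, -0.9455, 0.0000]
q̇ = J⁺·V = [-0.7550, 0.9240, -0.2890]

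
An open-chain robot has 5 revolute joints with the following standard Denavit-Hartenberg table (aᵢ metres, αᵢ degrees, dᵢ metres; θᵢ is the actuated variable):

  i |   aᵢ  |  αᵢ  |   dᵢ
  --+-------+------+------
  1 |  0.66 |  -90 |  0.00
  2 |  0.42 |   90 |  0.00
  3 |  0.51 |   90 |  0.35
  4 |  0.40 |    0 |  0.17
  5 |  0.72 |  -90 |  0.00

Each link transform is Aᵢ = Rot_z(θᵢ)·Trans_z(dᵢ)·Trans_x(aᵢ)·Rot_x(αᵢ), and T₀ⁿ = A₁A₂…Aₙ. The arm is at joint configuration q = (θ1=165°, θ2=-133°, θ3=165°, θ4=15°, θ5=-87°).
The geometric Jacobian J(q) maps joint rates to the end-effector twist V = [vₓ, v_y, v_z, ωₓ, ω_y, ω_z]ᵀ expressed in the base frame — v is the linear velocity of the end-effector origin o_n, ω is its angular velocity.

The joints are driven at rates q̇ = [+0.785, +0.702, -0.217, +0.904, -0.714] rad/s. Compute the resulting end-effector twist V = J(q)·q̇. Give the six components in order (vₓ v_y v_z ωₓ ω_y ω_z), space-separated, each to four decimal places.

0.5467 -1.4048 -0.6348 -0.3501 -0.8230 0.9690

o_n = [-1.3246, -0.1149, -0.2934]
J₁: ẑ×o_n = [0.1149, -1.3246, 0.0000], ω = ẑ
J2: z=[-0.2588, -0.9659, 0.0000] o=[-0.6375, 0.1708, 0.0000] → [0.2834, -0.0759, -0.5897, -0.2588, -0.9659, 0.0000]
J3: z=[0.7064, -0.1893, -0.6820] o=[-0.3608, 0.0967, 0.3072] → [-0.0306, 1.0815, -0.3319, 0.7064, -0.1893, -0.6820]
J4: z=[-0.0795, -0.9787, 0.1893] o=[-0.4723, -0.0101, -0.2918] → [0.0213, -0.1615, -0.8258, -0.0795, -0.9787, 0.1893]
J5: z=[-0.0795, -0.9787, 0.1893] o=[-0.6844, -0.2268, -0.6032] → [-0.3244, -0.0966, -0.6355, -0.0795, -0.9787, 0.1893]
V = J·q̇ = [0.5467, -1.4048, -0.6348, -0.3501, -0.8230, 0.9690]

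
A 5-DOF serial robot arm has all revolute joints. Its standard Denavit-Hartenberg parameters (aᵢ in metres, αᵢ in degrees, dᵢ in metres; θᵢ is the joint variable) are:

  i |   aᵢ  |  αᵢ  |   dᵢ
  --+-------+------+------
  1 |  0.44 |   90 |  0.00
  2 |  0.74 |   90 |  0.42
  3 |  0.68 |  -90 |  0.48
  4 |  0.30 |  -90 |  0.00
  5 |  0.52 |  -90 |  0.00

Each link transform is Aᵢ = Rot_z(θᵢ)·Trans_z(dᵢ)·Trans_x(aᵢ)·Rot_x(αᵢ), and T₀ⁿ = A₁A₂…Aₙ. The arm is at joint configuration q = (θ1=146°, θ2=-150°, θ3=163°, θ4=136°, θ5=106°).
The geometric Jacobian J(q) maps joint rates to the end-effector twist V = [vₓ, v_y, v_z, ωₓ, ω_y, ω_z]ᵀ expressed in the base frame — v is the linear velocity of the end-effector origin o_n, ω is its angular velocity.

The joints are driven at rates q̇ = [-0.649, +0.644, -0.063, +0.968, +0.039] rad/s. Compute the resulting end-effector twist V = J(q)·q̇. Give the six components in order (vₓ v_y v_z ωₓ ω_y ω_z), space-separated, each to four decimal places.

o_n = [0.6307, 0.8579, 0.1496]
J₁: ẑ×o_n = [-0.8579, 0.6307, 0.0000], ω = ẑ
J2: z=[0.5592, 0.8290, 0.0000] o=[-0.3648, 0.2460, 0.0000] → [0.1240, -0.0837, -0.4832, 0.5592, 0.8290, 0.0000]
J3: z=[0.4145, -0.2796, 0.8660] o=[0.4014, 0.2359, -0.3700] → [-0.6839, -0.0168, 0.3219, 0.4145, -0.2796, 0.8660]
J4: z=[-0.7447, -0.6512, 0.1462] o=[0.2446, 0.5814, 0.3708] → [0.1036, -0.1083, 0.0456, -0.7447, -0.6512, 0.1462]
J5: z=[0.6616, -0.6912, 0.2908] o=[0.2711, 0.4874, 0.0872] → [-0.1509, 0.0632, 0.4936, 0.6616, -0.6912, 0.2908]
V = J·q̇ = [0.7742, -0.5645, -0.2681, -0.3610, -0.1058, -0.5507]

0.7742 -0.5645 -0.2681 -0.3610 -0.1058 -0.5507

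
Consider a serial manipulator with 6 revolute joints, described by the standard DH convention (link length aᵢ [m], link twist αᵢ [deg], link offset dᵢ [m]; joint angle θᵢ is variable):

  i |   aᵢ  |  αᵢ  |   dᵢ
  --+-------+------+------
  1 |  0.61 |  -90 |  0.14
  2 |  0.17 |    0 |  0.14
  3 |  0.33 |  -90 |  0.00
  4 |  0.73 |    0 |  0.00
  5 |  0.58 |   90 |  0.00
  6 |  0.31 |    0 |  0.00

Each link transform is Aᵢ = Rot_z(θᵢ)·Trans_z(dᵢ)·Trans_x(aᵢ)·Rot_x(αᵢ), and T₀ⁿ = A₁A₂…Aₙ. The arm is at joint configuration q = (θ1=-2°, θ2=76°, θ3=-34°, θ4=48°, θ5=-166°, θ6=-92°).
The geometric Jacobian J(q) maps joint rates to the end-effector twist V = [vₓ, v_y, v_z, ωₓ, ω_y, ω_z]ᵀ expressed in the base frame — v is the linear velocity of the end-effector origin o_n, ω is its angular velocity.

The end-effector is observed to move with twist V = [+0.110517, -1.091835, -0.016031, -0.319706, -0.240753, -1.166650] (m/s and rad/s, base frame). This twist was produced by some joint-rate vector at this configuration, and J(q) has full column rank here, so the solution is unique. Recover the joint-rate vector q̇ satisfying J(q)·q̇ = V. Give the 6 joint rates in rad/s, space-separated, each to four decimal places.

o_n = [1.2708, 0.0557, -0.1636]
J₁: ẑ×o_n = [-0.0557, 1.2708, 0.0000], ω = ẑ
J2: z=[0.0349, 0.9994, 0.0000] o=[0.6096, -0.0213, 0.1400] → [-0.3034, 0.0106, -0.6581, 0.0349, 0.9994, 0.0000]
J3: z=[0.0349, 0.9994, 0.0000] o=[0.6556, 0.1172, -0.0250] → [-0.1385, 0.0048, -0.6170, 0.0349, 0.9994, 0.0000]
J4: z=[-0.6687, 0.0234, -0.7431] o=[0.9007, 0.1086, -0.2458] → [-0.0374, -0.2201, 0.0267, -0.6687, 0.0234, -0.7431]
J5: z=[-0.6687, 0.0234, -0.7431] o=[1.2446, -0.4462, -0.5726] → [0.3826, 0.2540, -0.3363, -0.6687, 0.0234, -0.7431]
J6: z=[-0.6721, -0.4463, 0.5908] o=[1.0602, 0.0727, -0.3904] → [-0.0912, 0.2769, 0.1054, -0.6721, -0.4463, 0.5908]
q̇ = J⁺·V = [-0.9610, 0.6340, -0.8360, -0.0120, 0.3730, 0.1060]

-0.9610 0.6340 -0.8360 -0.0120 0.3730 0.1060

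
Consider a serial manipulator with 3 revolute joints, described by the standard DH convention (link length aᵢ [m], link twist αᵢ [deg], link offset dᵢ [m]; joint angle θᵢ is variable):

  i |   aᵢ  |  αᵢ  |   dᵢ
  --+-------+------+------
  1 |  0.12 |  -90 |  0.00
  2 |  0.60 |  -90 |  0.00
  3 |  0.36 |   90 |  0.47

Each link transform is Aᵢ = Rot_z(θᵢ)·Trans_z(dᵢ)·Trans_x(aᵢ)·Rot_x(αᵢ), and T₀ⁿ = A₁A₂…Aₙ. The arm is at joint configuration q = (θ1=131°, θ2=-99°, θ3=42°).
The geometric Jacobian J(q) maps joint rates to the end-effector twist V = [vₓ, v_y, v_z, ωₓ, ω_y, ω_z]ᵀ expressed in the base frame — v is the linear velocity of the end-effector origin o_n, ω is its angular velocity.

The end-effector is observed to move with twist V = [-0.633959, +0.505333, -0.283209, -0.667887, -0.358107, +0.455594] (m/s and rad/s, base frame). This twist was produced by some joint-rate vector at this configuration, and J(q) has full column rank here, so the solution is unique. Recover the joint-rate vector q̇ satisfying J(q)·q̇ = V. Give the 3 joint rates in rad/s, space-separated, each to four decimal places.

o_n = [-0.1124, 0.4965, 0.9304]
J₁: ẑ×o_n = [-0.4965, -0.1124, 0.0000], ω = ẑ
J2: z=[-0.7547, -0.6561, 0.0000] o=[-0.0787, 0.0906, 0.0000] → [-0.6104, 0.7022, -0.3285, -0.7547, -0.6561, 0.0000]
J3: z=[-0.6480, 0.7454, 0.1564] o=[-0.0171, 0.0197, 0.5926] → [0.1772, 0.2040, -0.2379, -0.6480, 0.7454, 0.1564]
q̇ = J⁺·V = [0.4290, 0.7390, 0.1700]

0.4290 0.7390 0.1700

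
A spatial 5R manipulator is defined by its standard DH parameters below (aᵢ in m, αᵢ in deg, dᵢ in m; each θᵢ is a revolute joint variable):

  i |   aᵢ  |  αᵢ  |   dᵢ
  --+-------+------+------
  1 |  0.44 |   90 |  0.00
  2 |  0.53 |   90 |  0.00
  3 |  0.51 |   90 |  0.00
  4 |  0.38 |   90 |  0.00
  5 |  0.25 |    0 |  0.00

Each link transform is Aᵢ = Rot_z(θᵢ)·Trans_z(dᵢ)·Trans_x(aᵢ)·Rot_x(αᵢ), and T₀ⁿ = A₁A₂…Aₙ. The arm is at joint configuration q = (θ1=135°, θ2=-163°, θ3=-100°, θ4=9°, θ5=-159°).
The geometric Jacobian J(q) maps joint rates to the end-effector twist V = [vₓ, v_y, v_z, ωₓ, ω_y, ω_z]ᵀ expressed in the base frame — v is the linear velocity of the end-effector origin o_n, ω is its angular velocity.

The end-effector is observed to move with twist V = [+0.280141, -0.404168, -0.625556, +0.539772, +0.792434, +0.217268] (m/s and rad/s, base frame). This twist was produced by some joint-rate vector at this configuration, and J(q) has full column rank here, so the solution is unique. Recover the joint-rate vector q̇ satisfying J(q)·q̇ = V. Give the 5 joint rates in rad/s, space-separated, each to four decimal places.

0.0420 0.9980 0.7070 0.2090 0.5990

o_n = [-0.4322, -0.5018, -0.1256]
J₁: ẑ×o_n = [0.5018, -0.4322, 0.0000], ω = ẑ
J2: z=[0.7071, 0.7071, 0.0000] o=[-0.3111, 0.3111, 0.0000] → [-0.0888, 0.0888, -0.4892, 0.7071, 0.7071, 0.0000]
J3: z=[0.2067, -0.2067, 0.9563] o=[0.0473, -0.0473, -0.1550] → [0.4286, -0.4646, -0.1931, 0.2067, -0.2067, 0.9563]
J4: z=[-0.5431, 0.7887, 0.2879] o=[-0.3678, -0.3425, -0.1291] → [0.0486, -0.0167, 0.1373, -0.5431, 0.7887, 0.2879]
J5: z=[-0.3315, 0.1136, -0.9366] o=[-0.6609, -0.5721, -0.0532] → [0.0577, -0.2382, -0.0493, -0.3315, 0.1136, -0.9366]
q̇ = J⁺·V = [0.0420, 0.9980, 0.7070, 0.2090, 0.5990]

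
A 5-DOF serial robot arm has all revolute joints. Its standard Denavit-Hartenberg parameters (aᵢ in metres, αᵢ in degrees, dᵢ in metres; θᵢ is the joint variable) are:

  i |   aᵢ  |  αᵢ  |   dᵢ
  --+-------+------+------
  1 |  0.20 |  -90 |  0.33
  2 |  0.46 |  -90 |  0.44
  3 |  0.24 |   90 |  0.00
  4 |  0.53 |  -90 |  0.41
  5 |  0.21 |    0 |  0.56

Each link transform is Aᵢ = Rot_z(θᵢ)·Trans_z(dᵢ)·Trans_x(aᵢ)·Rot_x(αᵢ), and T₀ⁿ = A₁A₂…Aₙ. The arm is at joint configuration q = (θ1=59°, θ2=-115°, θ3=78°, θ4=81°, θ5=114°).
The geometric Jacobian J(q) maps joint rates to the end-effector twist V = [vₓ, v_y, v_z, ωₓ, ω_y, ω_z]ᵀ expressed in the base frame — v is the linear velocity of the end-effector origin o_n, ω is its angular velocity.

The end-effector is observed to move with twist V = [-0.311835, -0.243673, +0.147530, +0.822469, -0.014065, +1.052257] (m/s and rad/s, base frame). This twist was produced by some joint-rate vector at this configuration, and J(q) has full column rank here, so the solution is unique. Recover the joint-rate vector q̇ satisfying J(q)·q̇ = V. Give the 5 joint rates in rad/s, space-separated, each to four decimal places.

o_n = [-0.4069, 0.7277, 1.1170]
J₁: ẑ×o_n = [-0.7277, -0.4069, 0.0000], ω = ẑ
J2: z=[-0.8572, 0.5150, 0.0000] o=[0.1030, 0.1714, 0.3300] → [0.4053, 0.6746, -0.2142, -0.8572, 0.5150, 0.0000]
J3: z=[0.4668, 0.7769, 0.4226] o=[-0.3743, 0.2314, 0.7469] → [0.0778, -0.1866, 0.2570, 0.4668, 0.7769, 0.4226]
J4: z=[-0.3911, -0.2473, 0.8865] o=[-0.1839, 0.0924, 0.7921] → [-0.6435, -0.0706, -0.3036, -0.3911, -0.2473, 0.8865]
J5: z=[-0.7104, 0.6935, -0.1200] o=[-0.0342, 0.3497, 1.3924] → [-0.1457, -0.1509, -0.0100, -0.7104, 0.6935, -0.1200]
q̇ = J⁺·V = [0.5320, -0.0000, 0.7130, 0.1430, -0.7680]

0.5320 -0.0000 0.7130 0.1430 -0.7680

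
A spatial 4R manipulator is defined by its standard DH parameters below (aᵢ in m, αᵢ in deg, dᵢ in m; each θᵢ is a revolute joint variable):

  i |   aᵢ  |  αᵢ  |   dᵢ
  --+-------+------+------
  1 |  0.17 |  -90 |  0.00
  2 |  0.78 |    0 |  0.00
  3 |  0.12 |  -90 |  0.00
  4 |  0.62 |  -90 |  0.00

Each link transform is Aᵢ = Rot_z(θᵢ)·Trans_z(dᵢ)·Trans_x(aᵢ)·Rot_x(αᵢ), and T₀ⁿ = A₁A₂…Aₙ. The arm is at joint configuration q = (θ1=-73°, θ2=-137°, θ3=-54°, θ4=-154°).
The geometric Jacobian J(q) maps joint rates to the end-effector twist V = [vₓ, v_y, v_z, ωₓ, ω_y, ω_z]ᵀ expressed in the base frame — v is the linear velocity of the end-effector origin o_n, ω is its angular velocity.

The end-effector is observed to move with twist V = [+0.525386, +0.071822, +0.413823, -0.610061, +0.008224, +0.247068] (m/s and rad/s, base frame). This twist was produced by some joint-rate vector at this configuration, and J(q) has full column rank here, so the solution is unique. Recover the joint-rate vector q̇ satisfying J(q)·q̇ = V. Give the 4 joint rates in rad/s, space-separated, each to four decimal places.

-0.7110 0.3770 -0.9580 0.9760

o_n = [0.2683, 0.0520, 0.6154]
J₁: ẑ×o_n = [-0.0520, 0.2683, 0.0000], ω = ẑ
J2: z=[0.9563, 0.2924, 0.0000] o=[0.0497, -0.1626, 0.0000] → [0.1799, -0.5885, 0.1412, 0.9563, 0.2924, 0.0000]
J3: z=[0.9563, 0.2924, 0.0000] o=[-0.1171, 0.3830, 0.5320] → [0.0244, -0.0798, -0.4292, 0.9563, 0.2924, 0.0000]
J4: z=[-0.0558, 0.1825, 0.9816] o=[-0.1515, 0.4956, 0.5091] → [0.4549, 0.4181, -0.0519, -0.0558, 0.1825, 0.9816]
q̇ = J⁺·V = [-0.7110, 0.3770, -0.9580, 0.9760]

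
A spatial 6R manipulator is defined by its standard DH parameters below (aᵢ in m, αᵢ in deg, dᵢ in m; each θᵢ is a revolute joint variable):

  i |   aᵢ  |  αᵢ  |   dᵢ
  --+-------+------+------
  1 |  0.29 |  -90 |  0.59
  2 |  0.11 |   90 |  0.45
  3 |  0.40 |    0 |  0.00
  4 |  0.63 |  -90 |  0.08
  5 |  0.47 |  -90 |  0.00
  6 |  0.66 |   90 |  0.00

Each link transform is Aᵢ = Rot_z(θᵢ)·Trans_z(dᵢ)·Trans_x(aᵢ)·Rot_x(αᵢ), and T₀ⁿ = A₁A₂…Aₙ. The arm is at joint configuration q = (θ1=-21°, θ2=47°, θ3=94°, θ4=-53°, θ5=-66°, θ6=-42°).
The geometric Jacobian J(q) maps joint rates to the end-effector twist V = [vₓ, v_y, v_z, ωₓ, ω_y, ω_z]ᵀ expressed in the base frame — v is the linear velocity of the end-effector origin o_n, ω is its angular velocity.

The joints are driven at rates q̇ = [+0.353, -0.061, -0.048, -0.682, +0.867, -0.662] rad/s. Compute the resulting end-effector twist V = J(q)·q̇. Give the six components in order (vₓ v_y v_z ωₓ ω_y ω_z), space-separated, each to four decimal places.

o_n = [1.9464, 1.2365, 0.8315]
J₁: ẑ×o_n = [-1.2365, 1.9464, 0.0000], ω = ẑ
J2: z=[0.3584, 0.9336, 0.0000] o=[0.2707, -0.1039, 0.5900] → [0.2254, -0.0865, -1.0840, 0.3584, 0.9336, 0.0000]
J3: z=[0.6828, -0.2621, 0.6820] o=[0.5020, 0.2893, 0.5096] → [-0.7304, 0.7652, 1.0253, 0.6828, -0.2621, 0.6820]
J4: z=[0.6828, -0.2621, 0.6820] o=[0.6273, 0.6686, 0.5300] → [-0.4663, 0.6938, 0.7335, 0.6828, -0.2621, 0.6820]
J5: z=[-0.1472, 0.8649, 0.4798] o=[1.1327, 0.9173, 0.2368] → [0.3612, 0.4780, -0.7507, -0.1472, 0.8649, 0.4798]
J6: z=[0.3761, 0.4976, -0.7816] o=[1.5627, 0.8866, 0.4241] → [0.4762, -0.4531, -0.0593, 0.3761, 0.4976, -0.7816]
V = J·q̇ = [-0.0993, 0.8968, -1.0949, -0.8969, 0.5548, 0.7886]

-0.0993 0.8968 -1.0949 -0.8969 0.5548 0.7886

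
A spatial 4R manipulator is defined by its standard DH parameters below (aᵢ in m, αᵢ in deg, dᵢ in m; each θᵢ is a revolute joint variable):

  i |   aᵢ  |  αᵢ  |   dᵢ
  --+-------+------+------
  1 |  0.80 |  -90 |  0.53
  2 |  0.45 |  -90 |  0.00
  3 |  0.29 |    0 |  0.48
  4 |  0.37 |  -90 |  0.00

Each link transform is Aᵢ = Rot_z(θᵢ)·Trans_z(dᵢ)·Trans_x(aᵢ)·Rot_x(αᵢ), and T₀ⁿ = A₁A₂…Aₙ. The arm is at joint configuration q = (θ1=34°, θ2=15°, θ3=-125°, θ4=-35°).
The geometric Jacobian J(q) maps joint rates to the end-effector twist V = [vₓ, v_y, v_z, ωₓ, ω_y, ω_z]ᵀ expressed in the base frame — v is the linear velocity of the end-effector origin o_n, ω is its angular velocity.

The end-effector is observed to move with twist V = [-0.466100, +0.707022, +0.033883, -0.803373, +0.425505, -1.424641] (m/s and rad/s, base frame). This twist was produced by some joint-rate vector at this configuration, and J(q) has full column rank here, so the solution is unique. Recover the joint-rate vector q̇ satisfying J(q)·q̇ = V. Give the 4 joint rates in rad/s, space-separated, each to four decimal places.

0.1730 0.8020 0.9950 0.6590

o_n = [0.3054, 0.6452, 0.0829]
J₁: ẑ×o_n = [-0.6452, 0.3054, 0.0000], ω = ẑ
J2: z=[-0.5592, 0.8290, 0.0000] o=[0.6632, 0.4474, 0.5300] → [-0.3706, -0.2500, 0.1861, -0.5592, 0.8290, 0.0000]
J3: z=[-0.2146, -0.1447, -0.9659] o=[1.0236, 0.6904, 0.4135] → [0.0041, 0.6228, -0.0942, -0.2146, -0.1447, -0.9659]
J4: z=[-0.2146, -0.1447, -0.9659] o=[0.6546, 0.7280, -0.0071] → [-0.0931, 0.3566, -0.0328, -0.2146, -0.1447, -0.9659]
q̇ = J⁺·V = [0.1730, 0.8020, 0.9950, 0.6590]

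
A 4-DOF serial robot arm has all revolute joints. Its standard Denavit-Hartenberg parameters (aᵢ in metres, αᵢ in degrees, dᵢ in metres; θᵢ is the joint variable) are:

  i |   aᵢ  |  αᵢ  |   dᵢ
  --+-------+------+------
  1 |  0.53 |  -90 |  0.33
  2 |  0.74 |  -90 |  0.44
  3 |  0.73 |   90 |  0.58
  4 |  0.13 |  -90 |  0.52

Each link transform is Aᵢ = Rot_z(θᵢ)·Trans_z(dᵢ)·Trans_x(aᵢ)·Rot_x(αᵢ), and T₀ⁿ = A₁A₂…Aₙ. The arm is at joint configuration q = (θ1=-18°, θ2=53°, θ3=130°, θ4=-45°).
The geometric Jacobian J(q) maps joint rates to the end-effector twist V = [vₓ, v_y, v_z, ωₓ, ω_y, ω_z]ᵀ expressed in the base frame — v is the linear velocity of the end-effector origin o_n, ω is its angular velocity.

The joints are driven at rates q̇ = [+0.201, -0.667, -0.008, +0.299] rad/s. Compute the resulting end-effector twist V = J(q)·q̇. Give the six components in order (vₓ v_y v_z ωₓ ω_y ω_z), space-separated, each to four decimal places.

o_n = [0.3206, -0.6550, -0.4509]
J₁: ẑ×o_n = [0.6550, 0.3206, -0.0000], ω = ẑ
J2: z=[0.3090, 0.9511, 0.0000] o=[0.5041, -0.1638, 0.3300] → [-0.7427, 0.2413, 0.0227, 0.3090, 0.9511, 0.0000]
J3: z=[-0.7595, 0.2468, -0.6018] o=[1.0636, 0.1171, -0.2610] → [-0.5115, 0.3029, 0.7698, -0.7595, 0.2468, -0.6018]
J4: z=[0.2398, -0.7538, -0.6118] o=[0.1817, -0.1844, -0.2353] → [-0.1254, -0.0333, -0.0081, 0.2398, -0.7538, -0.6118]
V = J·q̇ = [0.5936, -0.1089, -0.0237, -0.1283, -0.8617, 0.0229]

0.5936 -0.1089 -0.0237 -0.1283 -0.8617 0.0229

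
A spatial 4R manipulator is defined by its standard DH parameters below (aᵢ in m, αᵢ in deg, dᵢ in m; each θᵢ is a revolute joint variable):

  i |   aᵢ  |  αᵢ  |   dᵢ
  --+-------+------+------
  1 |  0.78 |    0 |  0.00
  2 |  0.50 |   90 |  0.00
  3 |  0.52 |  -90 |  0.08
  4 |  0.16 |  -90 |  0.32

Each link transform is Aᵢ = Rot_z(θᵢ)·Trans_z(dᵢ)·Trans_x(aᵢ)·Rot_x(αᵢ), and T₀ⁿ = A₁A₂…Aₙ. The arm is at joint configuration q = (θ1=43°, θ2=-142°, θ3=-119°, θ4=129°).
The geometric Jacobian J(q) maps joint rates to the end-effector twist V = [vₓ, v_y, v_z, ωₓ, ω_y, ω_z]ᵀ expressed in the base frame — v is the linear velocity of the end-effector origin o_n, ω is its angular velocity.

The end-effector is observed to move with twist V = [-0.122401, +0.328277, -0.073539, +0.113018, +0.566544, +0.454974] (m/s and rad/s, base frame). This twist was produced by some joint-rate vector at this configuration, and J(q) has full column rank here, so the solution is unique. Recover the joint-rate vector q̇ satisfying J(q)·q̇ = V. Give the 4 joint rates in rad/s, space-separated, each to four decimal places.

o_n = [0.5241, -0.0445, -0.5219]
J₁: ẑ×o_n = [0.0445, 0.5241, -0.0000], ω = ẑ
J2: z=[0.0000, 0.0000, 1.0000] o=[0.5705, 0.5320, 0.0000] → [0.5764, -0.0464, 0.0000, 0.0000, 0.0000, 1.0000]
J3: z=[-0.9877, 0.1564, 0.0000] o=[0.4922, 0.0381, 0.0000] → [-0.0816, -0.5154, 0.0766, -0.9877, 0.1564, 0.0000]
J4: z=[-0.1368, -0.8639, -0.4848] o=[0.4527, 0.2996, -0.4548] → [-0.1089, -0.0438, 0.1088, -0.1368, -0.8639, -0.4848]
q̇ = J⁺·V = [0.5150, -0.3800, -0.0230, -0.6600]

0.5150 -0.3800 -0.0230 -0.6600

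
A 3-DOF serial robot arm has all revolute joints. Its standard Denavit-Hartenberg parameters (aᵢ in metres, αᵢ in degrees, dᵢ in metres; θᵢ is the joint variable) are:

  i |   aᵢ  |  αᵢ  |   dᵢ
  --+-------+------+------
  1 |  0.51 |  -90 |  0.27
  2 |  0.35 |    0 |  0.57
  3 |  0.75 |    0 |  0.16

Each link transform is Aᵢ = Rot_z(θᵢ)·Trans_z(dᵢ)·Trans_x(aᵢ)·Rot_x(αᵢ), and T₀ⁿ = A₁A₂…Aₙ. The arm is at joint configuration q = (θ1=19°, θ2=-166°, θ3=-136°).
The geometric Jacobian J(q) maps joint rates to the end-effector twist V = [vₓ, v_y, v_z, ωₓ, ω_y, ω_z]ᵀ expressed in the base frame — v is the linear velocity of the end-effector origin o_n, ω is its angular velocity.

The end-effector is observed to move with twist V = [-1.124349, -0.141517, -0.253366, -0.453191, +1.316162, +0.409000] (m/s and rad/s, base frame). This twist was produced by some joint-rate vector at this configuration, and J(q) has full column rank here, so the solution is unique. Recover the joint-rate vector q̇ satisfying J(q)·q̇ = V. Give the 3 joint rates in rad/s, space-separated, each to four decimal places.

0.4090 0.8830 0.5090

o_n = [0.2992, 0.8751, -0.2814]
J₁: ẑ×o_n = [-0.8751, 0.2992, 0.0000], ω = ẑ
J2: z=[-0.3256, 0.9455, 0.0000] o=[0.4822, 0.1660, 0.2700] → [-0.5213, -0.1795, -0.0578, -0.3256, 0.9455, 0.0000]
J3: z=[-0.3256, 0.9455, 0.0000] o=[-0.0245, 0.5944, 0.3547] → [-0.6014, -0.2071, -0.3974, -0.3256, 0.9455, 0.0000]
q̇ = J⁺·V = [0.4090, 0.8830, 0.5090]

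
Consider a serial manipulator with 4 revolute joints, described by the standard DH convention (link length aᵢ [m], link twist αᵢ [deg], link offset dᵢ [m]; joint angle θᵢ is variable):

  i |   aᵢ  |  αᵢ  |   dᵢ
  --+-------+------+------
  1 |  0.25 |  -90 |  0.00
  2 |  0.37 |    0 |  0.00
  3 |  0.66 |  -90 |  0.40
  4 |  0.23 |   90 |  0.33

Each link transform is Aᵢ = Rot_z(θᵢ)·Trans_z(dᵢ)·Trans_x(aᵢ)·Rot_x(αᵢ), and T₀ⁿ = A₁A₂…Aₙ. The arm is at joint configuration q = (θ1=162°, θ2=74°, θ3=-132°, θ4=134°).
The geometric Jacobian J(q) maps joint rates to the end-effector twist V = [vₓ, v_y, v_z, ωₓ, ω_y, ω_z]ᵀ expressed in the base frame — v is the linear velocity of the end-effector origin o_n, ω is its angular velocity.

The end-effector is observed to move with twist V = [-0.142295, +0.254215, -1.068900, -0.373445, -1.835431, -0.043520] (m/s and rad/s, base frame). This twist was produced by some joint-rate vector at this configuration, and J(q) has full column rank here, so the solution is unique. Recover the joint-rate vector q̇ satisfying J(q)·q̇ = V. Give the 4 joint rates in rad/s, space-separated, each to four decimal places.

-0.1760 0.8810 0.9800 -0.2500

o_n = [-0.9255, 0.0541, -0.1063]
J₁: ẑ×o_n = [-0.0541, -0.9255, 0.0000], ω = ẑ
J2: z=[-0.3090, -0.9511, 0.0000] o=[-0.2378, 0.0773, 0.0000] → [0.1011, -0.0329, -0.6469, -0.3090, -0.9511, 0.0000]
J3: z=[-0.3090, -0.9511, 0.0000] o=[-0.3348, 0.1088, -0.3557] → [-0.2371, 0.0771, -0.5449, -0.3090, -0.9511, 0.0000]
J4: z=[-0.8065, 0.2621, -0.5299] o=[-0.7910, -0.1636, 0.2040] → [0.0340, -0.1790, -0.1403, -0.8065, 0.2621, -0.5299]
q̇ = J⁺·V = [-0.1760, 0.8810, 0.9800, -0.2500]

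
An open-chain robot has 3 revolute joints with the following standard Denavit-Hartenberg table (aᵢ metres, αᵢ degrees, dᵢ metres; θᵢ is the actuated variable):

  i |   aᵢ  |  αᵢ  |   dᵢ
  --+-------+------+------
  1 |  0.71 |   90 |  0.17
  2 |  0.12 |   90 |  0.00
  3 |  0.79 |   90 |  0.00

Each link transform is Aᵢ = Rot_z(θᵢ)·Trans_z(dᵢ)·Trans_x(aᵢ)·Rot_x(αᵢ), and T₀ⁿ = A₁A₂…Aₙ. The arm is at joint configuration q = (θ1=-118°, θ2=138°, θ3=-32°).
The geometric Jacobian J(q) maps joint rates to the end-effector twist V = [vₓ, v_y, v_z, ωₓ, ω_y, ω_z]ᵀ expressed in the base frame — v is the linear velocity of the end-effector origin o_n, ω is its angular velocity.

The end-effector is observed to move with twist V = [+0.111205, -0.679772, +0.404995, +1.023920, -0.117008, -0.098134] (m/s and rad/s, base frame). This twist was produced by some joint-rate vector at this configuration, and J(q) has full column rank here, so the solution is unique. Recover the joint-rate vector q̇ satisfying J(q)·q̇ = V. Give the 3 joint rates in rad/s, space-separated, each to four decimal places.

o_n = [0.3119, -0.3051, 0.6986]
J₁: ẑ×o_n = [0.3051, 0.3119, -0.0000], ω = ẑ
J2: z=[-0.8829, 0.4695, 0.0000] o=[-0.3333, -0.6269, 0.1700] → [0.2482, 0.4667, -0.5871, -0.8829, 0.4695, 0.0000]
J3: z=[-0.3141, -0.5908, 0.7431] o=[-0.2915, -0.5482, 0.2503] → [-0.4455, 0.5892, 0.2801, -0.3141, -0.5908, 0.7431]
q̇ = J⁺·V = [0.3210, -0.9590, -0.5640]

0.3210 -0.9590 -0.5640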